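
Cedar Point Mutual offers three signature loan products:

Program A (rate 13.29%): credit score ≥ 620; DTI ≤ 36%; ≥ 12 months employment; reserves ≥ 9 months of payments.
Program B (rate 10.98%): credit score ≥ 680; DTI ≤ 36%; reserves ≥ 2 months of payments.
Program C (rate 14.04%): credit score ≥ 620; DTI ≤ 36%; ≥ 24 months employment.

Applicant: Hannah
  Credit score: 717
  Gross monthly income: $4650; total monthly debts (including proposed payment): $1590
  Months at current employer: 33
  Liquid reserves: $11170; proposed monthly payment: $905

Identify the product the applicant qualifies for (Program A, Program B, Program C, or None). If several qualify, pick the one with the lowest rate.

Program B

DTI = 1,590/4,650 = 34.2%.
Reserves = 11,170/905 = 12.3 months.
Program A: score 717 ≥ 620; DTI 34.2% ≤ 36%; employment 33 ≥ 12 mo; reserves 12.3 ≥ 9 mo → qualifies.
Program B: score 717 ≥ 680; DTI 34.2% ≤ 36%; reserves 12.3 ≥ 2 mo → qualifies.
Program C: score 717 ≥ 620; DTI 34.2% ≤ 36%; employment 33 ≥ 24 mo → qualifies.
Qualifying: Program A, Program B, Program C. Lowest rate is 10.98% → Program B.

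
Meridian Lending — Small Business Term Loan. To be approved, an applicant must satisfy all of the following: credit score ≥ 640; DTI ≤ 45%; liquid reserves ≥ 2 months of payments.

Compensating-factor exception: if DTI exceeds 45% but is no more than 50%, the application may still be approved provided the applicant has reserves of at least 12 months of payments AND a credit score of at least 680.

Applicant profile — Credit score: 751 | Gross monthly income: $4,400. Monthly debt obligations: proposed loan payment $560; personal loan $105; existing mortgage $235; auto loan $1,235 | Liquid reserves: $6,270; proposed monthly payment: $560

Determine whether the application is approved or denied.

Credit score 751 ≥ 640 (meets base)
Total debts = (560 + 105 + 235 + 1,235) = 2,135. DTI = 2,135/4,400 = 48.5% > 45% — standard DTI limit exceeded.
Reserves = 6,270/560 = 11.2 months ≥ 2
DTI 48.5% is within the 45%–50% exception band; checking compensating factors.
Reserves 11.2 < 12 months; credit score 751 ≥ 680.
Compensating-factor requirement not fully met.

Denied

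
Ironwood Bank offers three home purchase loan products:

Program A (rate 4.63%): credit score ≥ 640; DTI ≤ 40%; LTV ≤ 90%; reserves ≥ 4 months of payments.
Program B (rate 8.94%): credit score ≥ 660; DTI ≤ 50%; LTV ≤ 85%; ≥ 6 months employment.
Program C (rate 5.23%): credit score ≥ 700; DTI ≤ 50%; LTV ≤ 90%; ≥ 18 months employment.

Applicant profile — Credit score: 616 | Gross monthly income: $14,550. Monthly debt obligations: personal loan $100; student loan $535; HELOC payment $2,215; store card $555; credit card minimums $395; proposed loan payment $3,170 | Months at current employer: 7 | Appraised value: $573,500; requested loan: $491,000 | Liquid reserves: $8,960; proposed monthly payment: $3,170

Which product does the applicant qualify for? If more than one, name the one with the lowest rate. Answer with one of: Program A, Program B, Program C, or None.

Total debts = (100 + 535 + 2,215 + 555 + 395 + 3,170) = 6,970; DTI = 6,970/14,550 = 47.9%.
LTV = 491,000/573,500 = 85.6%.
Reserves = 8,960/3,170 = 2.8 months.
Program A: score 616 < 640; DTI 47.9% > 40%; LTV 85.6% ≤ 90%; reserves 2.8 < 4 mo → does not qualify.
Program B: score 616 < 660; DTI 47.9% ≤ 50%; LTV 85.6% > 85%; employment 7 ≥ 6 mo → does not qualify.
Program C: score 616 < 700; DTI 47.9% ≤ 50%; LTV 85.6% ≤ 90%; employment 7 < 18 mo → does not qualify.

None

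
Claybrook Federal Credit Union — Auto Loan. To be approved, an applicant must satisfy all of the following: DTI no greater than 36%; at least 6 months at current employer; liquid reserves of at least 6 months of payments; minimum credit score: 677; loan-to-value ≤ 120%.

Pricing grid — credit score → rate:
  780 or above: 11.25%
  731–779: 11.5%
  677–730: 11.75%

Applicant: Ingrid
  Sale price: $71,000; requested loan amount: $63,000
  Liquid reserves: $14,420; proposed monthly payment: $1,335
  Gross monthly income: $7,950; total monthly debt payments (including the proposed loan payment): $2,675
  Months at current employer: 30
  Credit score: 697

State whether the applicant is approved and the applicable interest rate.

Credit score 697 ≥ 677 (meets minimum)
Debt-to-income = 2,675/7,950 = 33.6% — meets 36% limit
Loan-to-value = 63,000/71,000 = 88.7% — pass (120% max)
Liquid reserves cover 14,420/1,335 = 10.8 months — ≥ 6 required
Employment 30 ≥ 6 months
All requirements met. Score 697 falls in the 677–730 tier → 11.75%.

Approved at 11.75%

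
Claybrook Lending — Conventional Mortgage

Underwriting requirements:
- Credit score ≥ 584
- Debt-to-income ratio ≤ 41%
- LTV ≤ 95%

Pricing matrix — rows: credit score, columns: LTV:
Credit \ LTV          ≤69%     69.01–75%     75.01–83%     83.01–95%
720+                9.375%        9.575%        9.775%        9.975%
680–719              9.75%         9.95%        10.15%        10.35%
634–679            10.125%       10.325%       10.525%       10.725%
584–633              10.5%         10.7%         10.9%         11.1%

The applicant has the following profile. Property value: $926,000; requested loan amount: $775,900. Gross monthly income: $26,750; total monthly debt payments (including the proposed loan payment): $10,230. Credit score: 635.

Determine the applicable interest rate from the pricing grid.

10.725%

Credit score 635 ≥ 584; DTI: 10,230 ÷ 26,750 = 38.2%, within the 41% cap
LTV = 775,900/926,000 = 83.8% ≤ 95%
Score 635 is in the 634–679 band; LTV 83.8% is in the 83.01–95% band → 10.725%.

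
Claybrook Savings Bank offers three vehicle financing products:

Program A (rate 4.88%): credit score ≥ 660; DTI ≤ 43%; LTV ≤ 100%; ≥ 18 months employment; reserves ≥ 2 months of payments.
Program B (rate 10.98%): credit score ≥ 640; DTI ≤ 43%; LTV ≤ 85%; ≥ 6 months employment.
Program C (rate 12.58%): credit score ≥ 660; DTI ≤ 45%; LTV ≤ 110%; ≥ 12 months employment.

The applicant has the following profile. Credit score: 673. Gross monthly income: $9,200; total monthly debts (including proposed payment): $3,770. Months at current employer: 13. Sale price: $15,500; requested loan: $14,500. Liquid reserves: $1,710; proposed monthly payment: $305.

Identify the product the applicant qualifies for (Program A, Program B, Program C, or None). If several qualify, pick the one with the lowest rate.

DTI = 3,770/9,200 = 41%.
LTV = 14,500/15,500 = 93.5%.
Reserves = 1,710/305 = 5.6 months.
Program A: score 673 ≥ 660; DTI 41% ≤ 43%; LTV 93.5% ≤ 100%; employment 13 < 18 mo; reserves 5.6 ≥ 2 mo → does not qualify.
Program B: score 673 ≥ 640; DTI 41% ≤ 43%; LTV 93.5% > 85%; employment 13 ≥ 6 mo → does not qualify.
Program C: score 673 ≥ 660; DTI 41% ≤ 45%; LTV 93.5% ≤ 110%; employment 13 ≥ 12 mo → qualifies.

Program C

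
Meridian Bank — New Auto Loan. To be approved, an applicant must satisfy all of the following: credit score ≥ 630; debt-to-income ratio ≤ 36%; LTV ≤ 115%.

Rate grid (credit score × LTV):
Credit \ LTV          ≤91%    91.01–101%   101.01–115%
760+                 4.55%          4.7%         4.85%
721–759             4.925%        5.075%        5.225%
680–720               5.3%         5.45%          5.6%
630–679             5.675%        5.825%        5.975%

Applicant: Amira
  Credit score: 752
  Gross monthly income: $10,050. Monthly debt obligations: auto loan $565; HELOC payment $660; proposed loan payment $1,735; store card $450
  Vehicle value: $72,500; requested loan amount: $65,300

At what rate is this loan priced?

Credit score 752 ≥ 630; Total monthly debts = (565 + 660 + 1,735 + 450) = 3,410. Debt-to-income = 3,410/10,050 = 33.9% — meets 36% limit
LTV = 65,300/72,500 = 90.1% ≤ 115%
Row: 752 falls in 721–759. Column: 90.1% falls in ≤91%. Rate = 4.925%.

4.925%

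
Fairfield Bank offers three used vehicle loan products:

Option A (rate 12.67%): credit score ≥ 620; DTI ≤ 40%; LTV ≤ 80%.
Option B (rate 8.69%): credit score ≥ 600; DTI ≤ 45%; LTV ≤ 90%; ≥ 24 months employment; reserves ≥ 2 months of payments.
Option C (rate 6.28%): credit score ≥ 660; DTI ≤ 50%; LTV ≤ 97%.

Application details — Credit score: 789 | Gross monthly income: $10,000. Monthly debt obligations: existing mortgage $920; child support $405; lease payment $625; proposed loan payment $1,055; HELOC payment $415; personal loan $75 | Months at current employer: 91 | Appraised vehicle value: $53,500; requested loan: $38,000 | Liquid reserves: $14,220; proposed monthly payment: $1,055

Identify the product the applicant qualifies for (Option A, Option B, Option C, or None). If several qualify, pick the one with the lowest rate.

Option C

Total debts = (920 + 405 + 625 + 1,055 + 415 + 75) = 3,495; DTI = 3,495/10,000 = 35%.
LTV = 38,000/53,500 = 71%.
Reserves = 14,220/1,055 = 13.5 months.
Option A: score 789 ≥ 620; DTI 35% ≤ 40%; LTV 71% ≤ 80% → qualifies.
Option B: score 789 ≥ 600; DTI 35% ≤ 45%; LTV 71% ≤ 90%; employment 91 ≥ 24 mo; reserves 13.5 ≥ 2 mo → qualifies.
Option C: score 789 ≥ 660; DTI 35% ≤ 50%; LTV 71% ≤ 97% → qualifies.
Qualifying: Option A, Option B, Option C. Lowest rate is 6.28% → Option C.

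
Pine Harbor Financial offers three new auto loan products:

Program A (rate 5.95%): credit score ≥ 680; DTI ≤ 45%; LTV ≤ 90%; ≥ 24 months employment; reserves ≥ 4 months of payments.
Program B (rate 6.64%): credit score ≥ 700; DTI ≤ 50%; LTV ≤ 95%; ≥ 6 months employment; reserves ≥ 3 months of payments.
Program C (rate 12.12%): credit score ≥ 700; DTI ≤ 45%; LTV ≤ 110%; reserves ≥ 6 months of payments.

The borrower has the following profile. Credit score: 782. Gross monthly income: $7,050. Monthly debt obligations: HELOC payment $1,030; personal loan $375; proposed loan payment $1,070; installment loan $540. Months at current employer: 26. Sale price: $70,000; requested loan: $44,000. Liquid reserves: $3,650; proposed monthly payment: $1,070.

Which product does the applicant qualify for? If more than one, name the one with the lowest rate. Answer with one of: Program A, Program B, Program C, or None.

Program B

Total debts = (1,030 + 375 + 1,070 + 540) = 3,015; DTI = 3,015/7,050 = 42.8%.
LTV = 44,000/70,000 = 62.9%.
Reserves = 3,650/1,070 = 3.4 months.
Program A: score 782 ≥ 680; DTI 42.8% ≤ 45%; LTV 62.9% ≤ 90%; employment 26 ≥ 24 mo; reserves 3.4 < 4 mo → does not qualify.
Program B: score 782 ≥ 700; DTI 42.8% ≤ 50%; LTV 62.9% ≤ 95%; employment 26 ≥ 6 mo; reserves 3.4 ≥ 3 mo → qualifies.
Program C: score 782 ≥ 700; DTI 42.8% ≤ 45%; LTV 62.9% ≤ 110%; reserves 3.4 < 6 mo → does not qualify.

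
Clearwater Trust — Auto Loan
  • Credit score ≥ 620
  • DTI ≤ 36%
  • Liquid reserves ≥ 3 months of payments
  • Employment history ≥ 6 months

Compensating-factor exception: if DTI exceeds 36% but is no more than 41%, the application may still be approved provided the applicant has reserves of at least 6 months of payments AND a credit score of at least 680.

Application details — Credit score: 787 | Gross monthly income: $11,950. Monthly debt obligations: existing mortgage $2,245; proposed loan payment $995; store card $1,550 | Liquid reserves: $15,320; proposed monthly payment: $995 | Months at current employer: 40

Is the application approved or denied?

Credit score 787 ≥ 620 (meets base)
Total debts = (2,245 + 995 + 1,550) = 4,790. DTI: 4,790 ÷ 11,950 = 40.1%, over the 36% base limit.
Liquid reserves cover 15,320/995 = 15.4 months — ≥ 3 required
Employment 40 ≥ 6 months
40.1% falls in the override range (36%–41%), so the compensating-factor test applies.
Override check — reserves: 15.4 mo (ok); score: 787 (ok).
Both override conditions satisfied; DTI exception granted.

Approved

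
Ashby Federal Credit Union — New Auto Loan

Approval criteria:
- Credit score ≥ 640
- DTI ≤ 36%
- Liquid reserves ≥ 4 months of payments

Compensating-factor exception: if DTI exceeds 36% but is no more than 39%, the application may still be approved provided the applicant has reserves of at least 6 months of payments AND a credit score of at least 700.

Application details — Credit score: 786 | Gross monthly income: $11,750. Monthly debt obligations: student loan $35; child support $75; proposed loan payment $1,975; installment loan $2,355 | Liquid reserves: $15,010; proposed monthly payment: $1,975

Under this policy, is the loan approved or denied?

Approved

Credit score 786 ≥ 640 (meets base)
Total debts = (35 + 75 + 1,975 + 2,355) = 4,440. DTI: 4,440 ÷ 11,750 = 37.8%, over the 36% base limit.
Reserves = 15,010/1,975 = 7.6 months ≥ 4
37.8% falls in the override range (36%–39%), so the compensating-factor test applies.
Reserves 7.6 ≥ 6 months; credit score 786 ≥ 700.
Both override conditions satisfied; DTI exception granted.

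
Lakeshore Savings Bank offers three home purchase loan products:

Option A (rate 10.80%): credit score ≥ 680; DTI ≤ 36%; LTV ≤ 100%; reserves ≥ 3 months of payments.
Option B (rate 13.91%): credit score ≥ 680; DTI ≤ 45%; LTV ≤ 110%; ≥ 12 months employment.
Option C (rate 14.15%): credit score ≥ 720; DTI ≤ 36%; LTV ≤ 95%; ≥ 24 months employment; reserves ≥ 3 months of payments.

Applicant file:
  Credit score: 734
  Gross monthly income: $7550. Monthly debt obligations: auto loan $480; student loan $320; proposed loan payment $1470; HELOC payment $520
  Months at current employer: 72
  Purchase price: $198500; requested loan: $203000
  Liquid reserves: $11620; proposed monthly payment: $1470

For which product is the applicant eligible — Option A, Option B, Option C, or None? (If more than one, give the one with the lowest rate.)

Total debts = (480 + 320 + 1,470 + 520) = 2,790; DTI = 2,790/7,550 = 37%.
LTV = 203,000/198,500 = 102.3%.
Reserves = 11,620/1,470 = 7.9 months.
Option A: score 734 ≥ 680; DTI 37% > 36%; LTV 102.3% > 100%; reserves 7.9 ≥ 3 mo → does not qualify.
Option B: score 734 ≥ 680; DTI 37% ≤ 45%; LTV 102.3% ≤ 110%; employment 72 ≥ 12 mo → qualifies.
Option C: score 734 ≥ 720; DTI 37% > 36%; LTV 102.3% > 95%; employment 72 ≥ 24 mo; reserves 7.9 ≥ 3 mo → does not qualify.

Option B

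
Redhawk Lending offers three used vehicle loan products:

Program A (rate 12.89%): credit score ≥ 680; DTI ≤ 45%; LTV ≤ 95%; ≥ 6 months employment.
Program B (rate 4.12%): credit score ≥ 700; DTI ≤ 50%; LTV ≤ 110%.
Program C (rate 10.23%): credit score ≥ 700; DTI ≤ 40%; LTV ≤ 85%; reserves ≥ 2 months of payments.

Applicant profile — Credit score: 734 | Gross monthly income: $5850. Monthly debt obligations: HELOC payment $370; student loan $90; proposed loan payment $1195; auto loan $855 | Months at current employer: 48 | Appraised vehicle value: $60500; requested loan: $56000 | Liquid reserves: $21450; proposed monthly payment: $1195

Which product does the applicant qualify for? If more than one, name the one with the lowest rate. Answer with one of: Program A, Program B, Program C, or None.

Total debts = (370 + 90 + 1,195 + 855) = 2,510; DTI = 2,510/5,850 = 42.9%.
LTV = 56,000/60,500 = 92.6%.
Reserves = 21,450/1,195 = 17.9 months.
Program A: score 734 ≥ 680; DTI 42.9% ≤ 45%; LTV 92.6% ≤ 95%; employment 48 ≥ 6 mo → qualifies.
Program B: score 734 ≥ 700; DTI 42.9% ≤ 50%; LTV 92.6% ≤ 110% → qualifies.
Program C: score 734 ≥ 700; DTI 42.9% > 40%; LTV 92.6% > 85%; reserves 17.9 ≥ 2 mo → does not qualify.
Qualifying: Program A, Program B. Lowest rate is 4.12% → Program B.

Program B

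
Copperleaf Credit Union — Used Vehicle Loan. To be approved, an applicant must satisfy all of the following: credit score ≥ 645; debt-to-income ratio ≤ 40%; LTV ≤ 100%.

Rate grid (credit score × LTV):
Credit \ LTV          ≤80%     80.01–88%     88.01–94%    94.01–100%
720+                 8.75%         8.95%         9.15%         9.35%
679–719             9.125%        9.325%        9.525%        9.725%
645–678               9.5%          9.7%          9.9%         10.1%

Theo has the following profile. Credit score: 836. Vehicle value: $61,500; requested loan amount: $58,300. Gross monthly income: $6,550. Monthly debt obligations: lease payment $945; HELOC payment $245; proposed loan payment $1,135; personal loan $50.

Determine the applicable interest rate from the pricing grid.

Credit score 836 ≥ 645; Total monthly debts = (945 + 245 + 1,135 + 50) = 2,375. DTI = 2,375/6,550 = 36.3% ≤ 40%
LTV: 58,300 ÷ 61,500 = 94.8%, within 100% cap
Score 836 is in the 720+ band; LTV 94.8% is in the 94.01–100% band → 9.35%.

9.35%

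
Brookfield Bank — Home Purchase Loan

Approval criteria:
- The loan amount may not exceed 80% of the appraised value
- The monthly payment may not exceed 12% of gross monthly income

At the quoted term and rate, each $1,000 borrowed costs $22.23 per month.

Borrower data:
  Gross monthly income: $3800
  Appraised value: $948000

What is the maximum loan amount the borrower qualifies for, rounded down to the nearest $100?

Payment cap: 12% × $3,800 = $456/month.
At $22.23 per $1,000, that supports 456/22.23 × 1,000 ≈ $20,512 → $20,500.
LTV cap: 80% × $948,000 = $758,400 → $758,400.
Binding constraint: payment-to-income.

$20,500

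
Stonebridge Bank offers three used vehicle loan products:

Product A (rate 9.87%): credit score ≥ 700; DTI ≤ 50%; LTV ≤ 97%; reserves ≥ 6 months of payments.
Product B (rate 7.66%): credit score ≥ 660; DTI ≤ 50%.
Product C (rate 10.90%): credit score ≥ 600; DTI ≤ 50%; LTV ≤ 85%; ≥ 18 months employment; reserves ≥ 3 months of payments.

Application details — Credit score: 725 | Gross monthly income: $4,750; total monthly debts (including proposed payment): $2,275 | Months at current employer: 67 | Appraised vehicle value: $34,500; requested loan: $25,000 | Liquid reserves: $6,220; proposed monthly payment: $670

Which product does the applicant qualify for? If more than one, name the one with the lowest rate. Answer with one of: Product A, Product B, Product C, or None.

Product B

DTI = 2,275/4,750 = 47.9%.
LTV = 25,000/34,500 = 72.5%.
Reserves = 6,220/670 = 9.3 months.
Product A: score 725 ≥ 700; DTI 47.9% ≤ 50%; LTV 72.5% ≤ 97%; reserves 9.3 ≥ 6 mo → qualifies.
Product B: score 725 ≥ 660; DTI 47.9% ≤ 50% → qualifies.
Product C: score 725 ≥ 600; DTI 47.9% ≤ 50%; LTV 72.5% ≤ 85%; employment 67 ≥ 18 mo; reserves 9.3 ≥ 3 mo → qualifies.
Qualifying: Product A, Product B, Product C. Lowest rate is 7.66% → Product B.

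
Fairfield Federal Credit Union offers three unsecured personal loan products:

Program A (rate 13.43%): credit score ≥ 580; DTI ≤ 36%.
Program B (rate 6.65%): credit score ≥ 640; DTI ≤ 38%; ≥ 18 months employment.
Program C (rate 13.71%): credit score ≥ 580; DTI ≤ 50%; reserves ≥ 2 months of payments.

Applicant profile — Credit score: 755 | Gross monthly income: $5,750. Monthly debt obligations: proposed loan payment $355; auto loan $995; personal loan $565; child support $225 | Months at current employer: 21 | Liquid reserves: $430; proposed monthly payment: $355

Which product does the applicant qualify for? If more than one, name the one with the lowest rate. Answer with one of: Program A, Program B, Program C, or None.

Total debts = (355 + 995 + 565 + 225) = 2,140; DTI = 2,140/5,750 = 37.2%.
Reserves = 430/355 = 1.2 months.
Program A: score 755 ≥ 580; DTI 37.2% > 36% → does not qualify.
Program B: score 755 ≥ 640; DTI 37.2% ≤ 38%; employment 21 ≥ 18 mo → qualifies.
Program C: score 755 ≥ 580; DTI 37.2% ≤ 50%; reserves 1.2 < 2 mo → does not qualify.

Program B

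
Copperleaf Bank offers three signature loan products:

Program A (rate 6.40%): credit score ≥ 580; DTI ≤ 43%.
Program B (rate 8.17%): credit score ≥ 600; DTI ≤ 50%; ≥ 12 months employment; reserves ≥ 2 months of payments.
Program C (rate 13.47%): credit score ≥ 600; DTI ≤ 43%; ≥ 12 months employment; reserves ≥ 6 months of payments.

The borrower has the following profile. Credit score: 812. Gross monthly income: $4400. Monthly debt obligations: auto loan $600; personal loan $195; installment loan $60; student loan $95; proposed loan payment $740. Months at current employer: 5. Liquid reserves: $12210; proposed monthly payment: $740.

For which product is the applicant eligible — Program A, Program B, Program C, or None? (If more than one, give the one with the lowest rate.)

Total debts = (600 + 195 + 60 + 95 + 740) = 1,690; DTI = 1,690/4,400 = 38.4%.
Reserves = 12,210/740 = 16.5 months.
Program A: score 812 ≥ 580; DTI 38.4% ≤ 43% → qualifies.
Program B: score 812 ≥ 600; DTI 38.4% ≤ 50%; employment 5 < 12 mo; reserves 16.5 ≥ 2 mo → does not qualify.
Program C: score 812 ≥ 600; DTI 38.4% ≤ 43%; employment 5 < 12 mo; reserves 16.5 ≥ 6 mo → does not qualify.

Program A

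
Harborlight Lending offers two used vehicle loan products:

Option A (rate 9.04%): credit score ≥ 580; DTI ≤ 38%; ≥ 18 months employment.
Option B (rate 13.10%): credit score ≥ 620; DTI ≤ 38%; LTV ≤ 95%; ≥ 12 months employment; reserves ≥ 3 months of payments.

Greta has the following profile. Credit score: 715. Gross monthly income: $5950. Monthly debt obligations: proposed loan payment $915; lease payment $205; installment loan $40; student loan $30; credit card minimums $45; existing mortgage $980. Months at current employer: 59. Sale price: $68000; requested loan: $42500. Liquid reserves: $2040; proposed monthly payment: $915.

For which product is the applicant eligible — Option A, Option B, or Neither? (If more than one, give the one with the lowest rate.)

Option A

Total debts = (915 + 205 + 40 + 30 + 45 + 980) = 2,215; DTI = 2,215/5,950 = 37.2%.
LTV = 42,500/68,000 = 62.5%.
Reserves = 2,040/915 = 2.2 months.
Option A: score 715 ≥ 580; DTI 37.2% ≤ 38%; employment 59 ≥ 18 mo → qualifies.
Option B: score 715 ≥ 620; DTI 37.2% ≤ 38%; LTV 62.5% ≤ 95%; employment 59 ≥ 12 mo; reserves 2.2 < 3 mo → does not qualify.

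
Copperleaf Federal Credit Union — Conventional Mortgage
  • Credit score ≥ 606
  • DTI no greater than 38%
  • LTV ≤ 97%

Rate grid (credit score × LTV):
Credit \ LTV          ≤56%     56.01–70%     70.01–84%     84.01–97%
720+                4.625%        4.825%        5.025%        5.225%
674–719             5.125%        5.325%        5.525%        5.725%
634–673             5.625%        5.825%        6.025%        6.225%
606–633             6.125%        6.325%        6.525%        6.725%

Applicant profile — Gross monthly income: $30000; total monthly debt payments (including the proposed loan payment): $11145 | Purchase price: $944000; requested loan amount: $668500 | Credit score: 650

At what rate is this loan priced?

Credit score 650 ≥ 606; DTI = 11,145/30,000 = 37.1% ≤ 38%
LTV = 668,500/944,000 = 70.8% ≤ 97%
Credit 650 → row 634–673; LTV 70.8% → column 70.01–84%. Grid cell → 6.025%.

6.025%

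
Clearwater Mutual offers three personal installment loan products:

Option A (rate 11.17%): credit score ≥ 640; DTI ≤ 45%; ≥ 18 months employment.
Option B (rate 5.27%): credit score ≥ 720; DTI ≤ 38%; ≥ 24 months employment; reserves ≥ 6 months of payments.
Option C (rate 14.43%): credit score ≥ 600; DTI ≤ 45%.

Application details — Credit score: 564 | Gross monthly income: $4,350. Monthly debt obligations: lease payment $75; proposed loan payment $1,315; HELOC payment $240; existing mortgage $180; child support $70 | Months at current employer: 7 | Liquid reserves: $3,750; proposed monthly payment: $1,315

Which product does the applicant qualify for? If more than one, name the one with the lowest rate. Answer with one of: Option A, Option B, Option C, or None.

Total debts = (75 + 1,315 + 240 + 180 + 70) = 1,880; DTI = 1,880/4,350 = 43.2%.
Reserves = 3,750/1,315 = 2.9 months.
Option A: score 564 < 640; DTI 43.2% ≤ 45%; employment 7 < 18 mo → does not qualify.
Option B: score 564 < 720; DTI 43.2% > 38%; employment 7 < 24 mo; reserves 2.9 < 6 mo → does not qualify.
Option C: score 564 < 600; DTI 43.2% ≤ 45% → does not qualify.

None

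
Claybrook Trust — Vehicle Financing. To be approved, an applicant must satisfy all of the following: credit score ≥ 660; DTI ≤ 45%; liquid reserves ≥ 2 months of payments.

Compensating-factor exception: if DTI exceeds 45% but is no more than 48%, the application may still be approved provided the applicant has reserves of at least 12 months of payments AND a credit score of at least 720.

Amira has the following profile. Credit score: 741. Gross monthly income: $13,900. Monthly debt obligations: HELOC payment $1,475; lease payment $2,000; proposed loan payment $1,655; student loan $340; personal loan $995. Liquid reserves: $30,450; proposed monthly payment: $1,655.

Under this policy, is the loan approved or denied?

Credit score 741 ≥ 660 (meets base)
Total debts = (1,475 + 2,000 + 1,655 + 340 + 995) = 6,465. DTI = 6,465/13,900 = 46.5% > 45% — standard DTI limit exceeded.
Reserves: 30,450 ÷ 1,655 = 18.4 months (meets 2-month minimum)
46.5% falls in the override range (45%–48%), so the compensating-factor test applies.
Override check — reserves: 18.4 mo (ok); score: 741 (ok).
Both compensating conditions met → exception applies.

Approved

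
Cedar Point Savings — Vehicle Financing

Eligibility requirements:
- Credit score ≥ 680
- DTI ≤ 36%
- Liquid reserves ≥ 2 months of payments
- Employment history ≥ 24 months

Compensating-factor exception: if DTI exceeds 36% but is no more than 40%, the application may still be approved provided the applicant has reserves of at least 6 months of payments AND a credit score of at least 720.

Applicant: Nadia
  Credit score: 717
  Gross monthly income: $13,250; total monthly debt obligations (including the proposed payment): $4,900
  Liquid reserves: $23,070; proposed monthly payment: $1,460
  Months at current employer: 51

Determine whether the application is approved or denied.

Credit score 717 ≥ 680 (meets base)
DTI = 4,900/13,250 = 37% > 36% — standard DTI limit exceeded.
Reserves = 23,070/1,460 = 15.8 months ≥ 2
Employment 51 ≥ 24 months
37% falls in the override range (36%–40%), so the compensating-factor test applies.
Reserves 15.8 ≥ 6 months; credit score 717 < 720.
Override conditions not both satisfied; exception does not apply.

Denied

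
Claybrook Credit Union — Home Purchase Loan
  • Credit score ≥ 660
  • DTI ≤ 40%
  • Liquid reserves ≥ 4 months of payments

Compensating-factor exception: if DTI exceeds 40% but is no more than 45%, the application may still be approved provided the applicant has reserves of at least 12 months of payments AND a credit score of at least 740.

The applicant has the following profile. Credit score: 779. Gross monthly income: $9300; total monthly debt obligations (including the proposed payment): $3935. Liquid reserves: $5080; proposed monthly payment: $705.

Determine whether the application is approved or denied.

Credit score 779 ≥ 660 (meets base)
DTI = 3,935/9,300 = 42.3% > 40% — standard DTI limit exceeded.
Liquid reserves cover 5,080/705 = 7.2 months — ≥ 4 required
DTI 42.3% is within the 40%–45% exception band; checking compensating factors.
Reserves 7.2 < 12 months; credit score 779 ≥ 740.
Override conditions not both satisfied; exception does not apply.

Denied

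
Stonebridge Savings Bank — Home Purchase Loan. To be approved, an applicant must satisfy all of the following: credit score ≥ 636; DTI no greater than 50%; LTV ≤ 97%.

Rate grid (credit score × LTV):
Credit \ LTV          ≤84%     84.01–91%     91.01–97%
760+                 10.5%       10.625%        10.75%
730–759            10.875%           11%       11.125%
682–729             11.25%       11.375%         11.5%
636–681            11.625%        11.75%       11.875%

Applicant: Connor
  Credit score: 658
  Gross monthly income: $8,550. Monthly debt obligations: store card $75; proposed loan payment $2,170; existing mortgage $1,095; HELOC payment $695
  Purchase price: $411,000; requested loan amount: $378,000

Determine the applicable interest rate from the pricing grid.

Credit score 658 ≥ 636; Total monthly debts = (75 + 2,170 + 1,095 + 695) = 4,035. Debt-to-income = 4,035/8,550 = 47.2% — meets 50% limit
LTV: 378,000 ÷ 411,000 = 92%, within 97% cap
Credit 658 → row 636–681; LTV 92% → column 91.01–97%. Grid cell → 11.875%.

11.875%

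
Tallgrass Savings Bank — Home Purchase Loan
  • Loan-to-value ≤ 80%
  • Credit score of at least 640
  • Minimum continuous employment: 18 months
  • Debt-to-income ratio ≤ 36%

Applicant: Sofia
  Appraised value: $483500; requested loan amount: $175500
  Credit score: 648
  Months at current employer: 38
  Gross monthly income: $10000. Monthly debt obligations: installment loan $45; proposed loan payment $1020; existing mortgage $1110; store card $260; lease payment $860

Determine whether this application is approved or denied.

Loan-to-value = 175,500/483,500 = 36.3% — pass (80% max)
Credit score 648 ≥ 640 (meets)
Employment 38 ≥ 18 months
Total monthly debts = (45 + 1,020 + 1,110 + 260 + 860) = 3,295. DTI: 3,295 ÷ 10,000 = 33%, within the 36% cap
All criteria satisfied.

Approved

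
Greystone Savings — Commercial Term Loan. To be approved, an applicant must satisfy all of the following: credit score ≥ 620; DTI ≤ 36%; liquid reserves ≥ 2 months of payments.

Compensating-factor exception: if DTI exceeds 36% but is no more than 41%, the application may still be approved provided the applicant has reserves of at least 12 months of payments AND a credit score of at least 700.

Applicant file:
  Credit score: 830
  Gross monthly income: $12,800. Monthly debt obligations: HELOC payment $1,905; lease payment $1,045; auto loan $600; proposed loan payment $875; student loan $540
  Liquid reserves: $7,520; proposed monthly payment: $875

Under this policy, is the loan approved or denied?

Credit score 830 ≥ 620 (meets base)
Total debts = (1,905 + 1,045 + 600 + 875 + 540) = 4,965. DTI: 4,965 ÷ 12,800 = 38.8%, over the 36% base limit.
Liquid reserves cover 7,520/875 = 8.6 months — ≥ 2 required
38.8% falls in the override range (36%–41%), so the compensating-factor test applies.
Reserves 8.6 < 12 months; credit score 830 ≥ 700.
Override conditions not both satisfied; exception does not apply.

Denied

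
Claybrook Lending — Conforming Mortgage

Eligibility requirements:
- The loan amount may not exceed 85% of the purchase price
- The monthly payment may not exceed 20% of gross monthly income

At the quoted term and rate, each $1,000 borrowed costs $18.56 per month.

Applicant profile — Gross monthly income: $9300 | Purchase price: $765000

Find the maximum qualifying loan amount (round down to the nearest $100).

Payment cap: 20% × $9,300 = $1,860/month.
At $18.56 per $1,000, that supports 1,860/18.56 × 1,000 ≈ $100,215 → $100,200.
LTV cap: 85% × $765,000 = $650,250 → $650,200.
Binding constraint: payment-to-income.

$100,200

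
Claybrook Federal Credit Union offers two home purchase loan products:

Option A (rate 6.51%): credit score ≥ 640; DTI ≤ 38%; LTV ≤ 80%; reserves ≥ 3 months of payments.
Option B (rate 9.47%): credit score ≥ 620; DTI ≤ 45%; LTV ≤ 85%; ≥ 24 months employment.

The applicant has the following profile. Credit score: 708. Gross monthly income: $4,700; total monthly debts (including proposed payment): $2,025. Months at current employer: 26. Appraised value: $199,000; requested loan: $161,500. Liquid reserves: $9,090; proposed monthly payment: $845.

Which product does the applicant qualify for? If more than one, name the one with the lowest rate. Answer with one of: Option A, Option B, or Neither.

Option B

DTI = 2,025/4,700 = 43.1%.
LTV = 161,500/199,000 = 81.2%.
Reserves = 9,090/845 = 10.8 months.
Option A: score 708 ≥ 640; DTI 43.1% > 38%; LTV 81.2% > 80%; reserves 10.8 ≥ 3 mo → does not qualify.
Option B: score 708 ≥ 620; DTI 43.1% ≤ 45%; LTV 81.2% ≤ 85%; employment 26 ≥ 24 mo → qualifies.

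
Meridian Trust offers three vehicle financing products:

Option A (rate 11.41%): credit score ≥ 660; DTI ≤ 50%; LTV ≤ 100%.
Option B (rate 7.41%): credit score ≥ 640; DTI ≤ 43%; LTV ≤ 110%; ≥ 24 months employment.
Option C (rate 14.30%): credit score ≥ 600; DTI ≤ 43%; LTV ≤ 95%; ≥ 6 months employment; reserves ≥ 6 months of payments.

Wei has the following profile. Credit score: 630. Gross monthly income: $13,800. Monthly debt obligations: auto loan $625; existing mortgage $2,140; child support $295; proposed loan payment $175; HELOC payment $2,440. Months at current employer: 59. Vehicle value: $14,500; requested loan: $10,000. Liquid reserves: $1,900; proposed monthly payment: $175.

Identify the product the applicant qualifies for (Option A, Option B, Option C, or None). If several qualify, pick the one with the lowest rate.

Option C

Total debts = (625 + 2,140 + 295 + 175 + 2,440) = 5,675; DTI = 5,675/13,800 = 41.1%.
LTV = 10,000/14,500 = 69%.
Reserves = 1,900/175 = 10.9 months.
Option A: score 630 < 660; DTI 41.1% ≤ 50%; LTV 69% ≤ 100% → does not qualify.
Option B: score 630 < 640; DTI 41.1% ≤ 43%; LTV 69% ≤ 110%; employment 59 ≥ 24 mo → does not qualify.
Option C: score 630 ≥ 600; DTI 41.1% ≤ 43%; LTV 69% ≤ 95%; employment 59 ≥ 6 mo; reserves 10.9 ≥ 6 mo → qualifies.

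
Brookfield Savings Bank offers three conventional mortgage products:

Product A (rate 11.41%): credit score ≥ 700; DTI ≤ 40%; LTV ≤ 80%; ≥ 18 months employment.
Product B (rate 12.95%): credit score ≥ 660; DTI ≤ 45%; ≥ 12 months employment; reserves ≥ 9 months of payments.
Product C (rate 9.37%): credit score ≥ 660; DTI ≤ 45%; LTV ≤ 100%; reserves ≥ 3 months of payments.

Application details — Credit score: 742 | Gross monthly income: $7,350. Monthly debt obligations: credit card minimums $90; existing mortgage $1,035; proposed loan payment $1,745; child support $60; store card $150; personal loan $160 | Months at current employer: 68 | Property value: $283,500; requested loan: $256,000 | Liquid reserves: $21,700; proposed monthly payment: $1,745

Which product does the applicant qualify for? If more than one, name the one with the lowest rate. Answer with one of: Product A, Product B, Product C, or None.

Total debts = (90 + 1,035 + 1,745 + 60 + 150 + 160) = 3,240; DTI = 3,240/7,350 = 44.1%.
LTV = 256,000/283,500 = 90.3%.
Reserves = 21,700/1,745 = 12.4 months.
Product A: score 742 ≥ 700; DTI 44.1% > 40%; LTV 90.3% > 80%; employment 68 ≥ 18 mo → does not qualify.
Product B: score 742 ≥ 660; DTI 44.1% ≤ 45%; employment 68 ≥ 12 mo; reserves 12.4 ≥ 9 mo → qualifies.
Product C: score 742 ≥ 660; DTI 44.1% ≤ 45%; LTV 90.3% ≤ 100%; reserves 12.4 ≥ 3 mo → qualifies.
Qualifying: Product B, Product C. Lowest rate is 9.37% → Product C.

Product C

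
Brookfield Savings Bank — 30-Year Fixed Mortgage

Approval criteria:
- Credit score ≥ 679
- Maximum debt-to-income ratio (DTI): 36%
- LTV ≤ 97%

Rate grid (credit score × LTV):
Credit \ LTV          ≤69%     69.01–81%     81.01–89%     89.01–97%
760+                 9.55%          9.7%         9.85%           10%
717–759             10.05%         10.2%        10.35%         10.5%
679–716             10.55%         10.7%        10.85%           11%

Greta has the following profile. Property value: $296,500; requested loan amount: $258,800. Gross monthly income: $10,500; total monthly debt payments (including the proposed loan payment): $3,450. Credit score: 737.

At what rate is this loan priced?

Credit score 737 ≥ 679; Debt-to-income = 3,450/10,500 = 32.9% — meets 36% limit
LTV: 258,800 ÷ 296,500 = 87.3%, within 97% cap
Score 737 is in the 717–759 band; LTV 87.3% is in the 81.01–89% band → 10.35%.

10.35%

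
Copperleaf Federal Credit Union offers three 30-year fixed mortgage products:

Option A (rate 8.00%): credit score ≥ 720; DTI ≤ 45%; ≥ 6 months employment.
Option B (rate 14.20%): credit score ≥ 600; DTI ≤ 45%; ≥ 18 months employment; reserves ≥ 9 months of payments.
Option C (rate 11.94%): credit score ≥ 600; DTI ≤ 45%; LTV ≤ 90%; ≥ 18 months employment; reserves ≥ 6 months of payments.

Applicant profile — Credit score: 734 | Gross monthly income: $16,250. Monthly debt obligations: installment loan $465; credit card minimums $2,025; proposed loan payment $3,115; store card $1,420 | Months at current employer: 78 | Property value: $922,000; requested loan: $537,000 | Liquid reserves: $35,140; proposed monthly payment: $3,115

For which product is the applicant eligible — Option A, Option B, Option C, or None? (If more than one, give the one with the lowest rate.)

Option A

Total debts = (465 + 2,025 + 3,115 + 1,420) = 7,025; DTI = 7,025/16,250 = 43.2%.
LTV = 537,000/922,000 = 58.2%.
Reserves = 35,140/3,115 = 11.3 months.
Option A: score 734 ≥ 720; DTI 43.2% ≤ 45%; employment 78 ≥ 6 mo → qualifies.
Option B: score 734 ≥ 600; DTI 43.2% ≤ 45%; employment 78 ≥ 18 mo; reserves 11.3 ≥ 9 mo → qualifies.
Option C: score 734 ≥ 600; DTI 43.2% ≤ 45%; LTV 58.2% ≤ 90%; employment 78 ≥ 18 mo; reserves 11.3 ≥ 6 mo → qualifies.
Qualifying: Option A, Option B, Option C. Lowest rate is 8.00% → Option A.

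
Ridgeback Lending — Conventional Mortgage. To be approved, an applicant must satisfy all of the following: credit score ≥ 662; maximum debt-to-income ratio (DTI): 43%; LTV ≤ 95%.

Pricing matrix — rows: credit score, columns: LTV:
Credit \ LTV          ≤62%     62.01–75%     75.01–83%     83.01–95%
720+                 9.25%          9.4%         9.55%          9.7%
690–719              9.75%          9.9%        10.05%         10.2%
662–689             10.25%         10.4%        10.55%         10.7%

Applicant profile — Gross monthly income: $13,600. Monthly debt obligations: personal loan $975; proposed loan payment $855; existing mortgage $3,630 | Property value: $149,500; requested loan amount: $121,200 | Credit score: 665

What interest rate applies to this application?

Credit score 665 ≥ 662; Total monthly debts = (975 + 855 + 3,630) = 5,460. DTI: 5,460 ÷ 13,600 = 40.1%, within the 43% cap
Loan-to-value = 121,200/149,500 = 81.1% — pass (95% max)
Credit 665 → row 662–689; LTV 81.1% → column 75.01–83%. Grid cell → 10.55%.

10.55%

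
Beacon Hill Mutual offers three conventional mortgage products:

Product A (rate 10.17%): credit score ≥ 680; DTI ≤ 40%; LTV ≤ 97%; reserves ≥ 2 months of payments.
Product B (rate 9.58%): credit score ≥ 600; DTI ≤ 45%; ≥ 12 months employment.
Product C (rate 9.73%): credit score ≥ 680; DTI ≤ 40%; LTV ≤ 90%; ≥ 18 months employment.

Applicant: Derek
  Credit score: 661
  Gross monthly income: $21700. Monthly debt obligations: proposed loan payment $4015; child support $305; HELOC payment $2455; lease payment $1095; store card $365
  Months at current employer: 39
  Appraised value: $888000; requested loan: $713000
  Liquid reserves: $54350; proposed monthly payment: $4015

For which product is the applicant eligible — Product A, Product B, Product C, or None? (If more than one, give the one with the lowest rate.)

Total debts = (4,015 + 305 + 2,455 + 1,095 + 365) = 8,235; DTI = 8,235/21,700 = 37.9%.
LTV = 713,000/888,000 = 80.3%.
Reserves = 54,350/4,015 = 13.5 months.
Product A: score 661 < 680; DTI 37.9% ≤ 40%; LTV 80.3% ≤ 97%; reserves 13.5 ≥ 2 mo → does not qualify.
Product B: score 661 ≥ 600; DTI 37.9% ≤ 45%; employment 39 ≥ 12 mo → qualifies.
Product C: score 661 < 680; DTI 37.9% ≤ 40%; LTV 80.3% ≤ 90%; employment 39 ≥ 18 mo → does not qualify.

Product B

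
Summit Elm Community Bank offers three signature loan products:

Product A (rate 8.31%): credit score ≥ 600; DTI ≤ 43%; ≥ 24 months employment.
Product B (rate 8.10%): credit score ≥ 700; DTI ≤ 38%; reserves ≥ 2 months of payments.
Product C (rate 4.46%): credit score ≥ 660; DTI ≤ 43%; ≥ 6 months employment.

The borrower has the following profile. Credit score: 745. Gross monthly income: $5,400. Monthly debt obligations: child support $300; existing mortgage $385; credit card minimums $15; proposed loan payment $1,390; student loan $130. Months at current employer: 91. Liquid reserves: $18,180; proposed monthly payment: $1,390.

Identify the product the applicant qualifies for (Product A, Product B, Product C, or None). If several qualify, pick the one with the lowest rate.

Product C

Total debts = (300 + 385 + 15 + 1,390 + 130) = 2,220; DTI = 2,220/5,400 = 41.1%.
Reserves = 18,180/1,390 = 13.1 months.
Product A: score 745 ≥ 600; DTI 41.1% ≤ 43%; employment 91 ≥ 24 mo → qualifies.
Product B: score 745 ≥ 700; DTI 41.1% > 38%; reserves 13.1 ≥ 2 mo → does not qualify.
Product C: score 745 ≥ 660; DTI 41.1% ≤ 43%; employment 91 ≥ 6 mo → qualifies.
Qualifying: Product A, Product C. Lowest rate is 4.46% → Product C.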